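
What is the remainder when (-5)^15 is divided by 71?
Using repeated squaring. (-5) ≡ 66 (mod 71). 15 = 8 + 4 + 2 + 1 (binary 1111). Repeated squaring mod 71: 66^1 ≡ 66; 66^2 ≡ 66² = 4356 ≡ 25; 66^4 ≡ 25² = 625 ≡ 57; 66^8 ≡ 57² = 3249 ≡ 54. Multiply: (-5)^15 ≡ 66^8 × 66^4 × 66^2 × 66^1 ≡ 54 × 57 × 25 × 66 (mod 71): 54 × 57 = 3078 ≡ 25; 25 × 25 = 625 ≡ 57; 57 × 66 = 3762 ≡ 70. So (-5)^15 ≡ 70 (mod 71).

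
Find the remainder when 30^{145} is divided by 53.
By Fermat: 30^{52} ≡ 1 (mod 53). 145 = 2×52 + 41. So 30^{145} ≡ 30^{41} ≡ 30 (mod 53)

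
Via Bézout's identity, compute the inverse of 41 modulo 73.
Extended GCD: 41(-16) + 73(9) = 1. So 41^(-1) ≡ 57 ≡ 57 (mod 73). Verify: 41 × 57 = 2337 ≡ 1 (mod 73)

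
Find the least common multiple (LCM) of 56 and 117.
6552

First find GCD(56, 117) using the Euclidean algorithm:
56 = 0 × 117 + 56
117 = 2 × 56 + 5
56 = 11 × 5 + 1
5 = 5 × 1 + 0
GCD(56, 117) = 1

LCM formula: LCM(a, b) = (a × b) / GCD(a, b)
LCM(56, 117) = (56 × 117) / 1
LCM(56, 117) = 6552 / 1
LCM(56, 117) = 6552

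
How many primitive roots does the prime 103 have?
Number of primitive roots mod 103 = φ(102) = 32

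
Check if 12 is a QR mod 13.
By Euler's criterion: 12^{6} ≡ 1 (mod 13). Since this equals 1, 12 is a QR.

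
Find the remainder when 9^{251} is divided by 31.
By Fermat: 9^{30} ≡ 1 (mod 31). 251 = 8×30 + 11. So 9^{251} ≡ 9^{11} ≡ 14 (mod 31)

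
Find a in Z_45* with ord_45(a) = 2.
19 has order 2 mod 45 since 19^{2} ≡ 1 (mod 45) and no smaller power works.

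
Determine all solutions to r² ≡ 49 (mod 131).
The square roots of 49 mod 131 are 7 and 124. Verify: 7² = 49 ≡ 49 (mod 131)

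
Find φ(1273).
1188

Prime factorization: 1273 = 19 × 67
Using the formula φ(n) = n × Π(1 - 1/p) for each prime factor p:
φ(1273) = 1273 × (1 - 1/19) × (1 - 1/67)
φ(1273) = 1188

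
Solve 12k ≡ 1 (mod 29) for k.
17

Using Extended Euclidean Algorithm:
gcd(12, 29) = 1
Bezout coefficients: 12 × -12 + 29 × 5 = 1
So 12 × -12 ≡ 1 (mod 29)
The inverse is -12 mod 29 = 17
Verification: 12 × 17 = 204 = 7 × 29 + 1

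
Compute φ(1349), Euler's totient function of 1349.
1260

Prime factorization: 1349 = 19 × 71
Using the formula φ(n) = n × Π(1 - 1/p) for each prime factor p:
φ(1349) = 1349 × (1 - 1/19) × (1 - 1/71)
φ(1349) = 1260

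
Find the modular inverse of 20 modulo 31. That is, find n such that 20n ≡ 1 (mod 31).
14

Using Extended Euclidean Algorithm:
gcd(20, 31) = 1
Bezout coefficients: 20 × 14 + 31 × -9 = 1
So 20 × 14 ≡ 1 (mod 31)
The inverse is 14 mod 31 = 14
Verification: 20 × 14 = 280 = 9 × 31 + 1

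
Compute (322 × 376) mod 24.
16

(322 × 376) = 121072
121072 mod 24 = 16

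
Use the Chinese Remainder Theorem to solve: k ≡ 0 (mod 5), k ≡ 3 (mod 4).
M = 5 × 4 = 20. M₁ = 4, y₁ ≡ 4 (mod 5). M₂ = 5, y₂ ≡ 1 (mod 4). k = 0×4×4 + 3×5×1 ≡ 15 (mod 20)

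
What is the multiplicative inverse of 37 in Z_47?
14

Using Extended Euclidean Algorithm:
gcd(37, 47) = 1
Bezout coefficients: 37 × 14 + 47 × -11 = 1
So 37 × 14 ≡ 1 (mod 47)
The inverse is 14 mod 47 = 14
Verification: 37 × 14 = 518 = 11 × 47 + 1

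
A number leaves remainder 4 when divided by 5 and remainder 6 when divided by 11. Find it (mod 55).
M = 5 × 11 = 55. M₁ = 11, y₁ ≡ 1 (mod 5). M₂ = 5, y₂ ≡ 9 (mod 11). m = 4×11×1 + 6×5×9 ≡ 39 (mod 55)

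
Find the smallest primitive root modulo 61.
2

A primitive root g modulo p has order p-1 = 60
Prime divisors of 60: [2, 3, 5]
g is a primitive root iff g^(60/q) ≢ 1 (mod 61) for each prime divisor q
Testing small values:
  g = 2: 2^30 ≡ 60, 2^20 ≡ 47, 2^12 ≡ 9 (mod 61) → none is 1, primitive root!
The smallest primitive root is 2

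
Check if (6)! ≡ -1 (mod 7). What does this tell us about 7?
(6)! mod 7 = 6. Since this equals -1 (mod 7), Wilson confirms 7 is prime.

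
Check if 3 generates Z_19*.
p - 1 = 18 has prime divisors 2, 3. Check 3^(18/q) mod 19 for each: 3^(18/2) = 3^9 ≡ 18, 3^(18/3) = 3^6 ≡ 7 (mod 19). None of these is 1, so 3 has order 18 = φ(19), so it is a primitive root mod 19.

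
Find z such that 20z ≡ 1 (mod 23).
20^(-1) ≡ 15 (mod 23). Verification: 20 × 15 = 300 ≡ 1 (mod 23)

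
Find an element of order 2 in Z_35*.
6 has order 2 mod 35 since 6^{2} ≡ 1 (mod 35) and no smaller power works.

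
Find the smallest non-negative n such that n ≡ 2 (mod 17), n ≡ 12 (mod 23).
104

Using the Chinese Remainder Theorem:
M = product of moduli = 391
For equation 1: M_1 = 23, 23 ≡ 6 (mod 17), inverse of 23 mod 17 is 3 (check: 6 × 3 = 18 ≡ 1 (mod 17))
For equation 2: M_2 = 17, 17 ≡ 17 (mod 23), inverse of 17 mod 23 is 19 (check: 17 × 19 = 323 ≡ 1 (mod 23))
Combine: n ≡ Σ r_i×M_i×(M_i⁻¹ mod m_i) = 2×23×3 + 12×17×19 = 138 + 3876 = 4014
4014 mod 391 = 104
n ≡ 104 (mod 391)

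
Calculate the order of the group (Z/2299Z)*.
1980

Prime factorization: 2299 = 11^2 × 19
Using the formula φ(n) = n × Π(1 - 1/p) for each prime factor p:
φ(2299) = 2299 × (1 - 1/11) × (1 - 1/19)
φ(2299) = 1980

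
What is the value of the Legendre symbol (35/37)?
(35/37) = 35^{18} mod 37 = -1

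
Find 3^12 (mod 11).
Using Fermat: 3^{10} ≡ 1 (mod 11). 12 ≡ 2 (mod 10). So 3^{12} ≡ 3^{2} ≡ 9 (mod 11)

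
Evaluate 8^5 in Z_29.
5 = 4 + 1 (binary 101). Repeated squaring mod 29: 8^1 ≡ 8; 8^2 ≡ 8² = 64 ≡ 6; 8^4 ≡ 6² = 36 ≡ 7. Multiply: 8^5 = 8^4 × 8^1 ≡ 7 × 8 (mod 29): 7 × 8 = 56 ≡ 27. So 8^5 ≡ 27 (mod 29).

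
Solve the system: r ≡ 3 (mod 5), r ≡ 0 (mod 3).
M = 5 × 3 = 15. M₁ = 3, y₁ ≡ 2 (mod 5). M₂ = 5, y₂ ≡ 2 (mod 3). r = 3×3×2 + 0×5×2 ≡ 3 (mod 15)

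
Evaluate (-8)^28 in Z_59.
Using repeated squaring. (-8) ≡ 51 (mod 59). 28 = 16 + 8 + 4 (binary 11100). Repeated squaring mod 59: 51^1 ≡ 51; 51^2 ≡ 51² = 2601 ≡ 5; 51^4 ≡ 5² = 25 ≡ 25; 51^8 ≡ 25² = 625 ≡ 35; 51^16 ≡ 35² = 1225 ≡ 45. Multiply: (-8)^28 ≡ 51^16 × 51^8 × 51^4 ≡ 45 × 35 × 25 (mod 59): 45 × 35 = 1575 ≡ 41; 41 × 25 = 1025 ≡ 22. So (-8)^28 ≡ 22 (mod 59).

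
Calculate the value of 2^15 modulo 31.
Using repeated squaring. 15 = 8 + 4 + 2 + 1 (binary 1111). Repeated squaring mod 31: 2^1 ≡ 2; 2^2 ≡ 2² = 4 ≡ 4; 2^4 ≡ 4² = 16 ≡ 16; 2^8 ≡ 16² = 256 ≡ 8. Multiply: 2^15 = 2^8 × 2^4 × 2^2 × 2^1 ≡ 8 × 16 × 4 × 2 (mod 31): 8 × 16 = 128 ≡ 4; 4 × 4 = 16 ≡ 16; 16 × 2 = 32 ≡ 1. So 2^15 ≡ 1 (mod 31).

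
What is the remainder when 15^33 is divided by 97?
Using repeated squaring. 33 = 32 + 1 (binary 100001). Repeated squaring mod 97: 15^1 ≡ 15; 15^2 ≡ 15² = 225 ≡ 31; 15^4 ≡ 31² = 961 ≡ 88; 15^8 ≡ 88² = 7744 ≡ 81; 15^16 ≡ 81² = 6561 ≡ 62; 15^32 ≡ 62² = 3844 ≡ 61. Multiply: 15^33 = 15^32 × 15^1 ≡ 61 × 15 (mod 97): 61 × 15 = 915 ≡ 42. So 15^33 ≡ 42 (mod 97).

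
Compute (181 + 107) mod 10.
8

(181 + 107) = 288
288 mod 10 = 8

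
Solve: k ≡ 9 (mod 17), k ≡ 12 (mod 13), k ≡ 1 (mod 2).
M = 17 × 13 × 2 = 442. M₁ = 26, y₁ ≡ 2 (mod 17). M₂ = 34, y₂ ≡ 5 (mod 13). M₃ = 221, y₃ ≡ 1 (mod 2). k = 9×26×2 + 12×34×5 + 1×221×1 ≡ 77 (mod 442)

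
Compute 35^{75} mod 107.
12

Using successive squaring:
Binary expansion of 75: 1001011
Powers of 35 mod 107 (each is the square of the previous):
  35^1 ≡ 35 (mod 107)
  35^2 ≡ 35² = 1225 ≡ 48 (mod 107)
  35^4 ≡ 48² = 2304 ≡ 57 (mod 107)
  35^8 ≡ 57² = 3249 ≡ 39 (mod 107)
  35^16 ≡ 39² = 1521 ≡ 23 (mod 107)
  35^32 ≡ 23² = 529 ≡ 101 (mod 107)
  35^64 ≡ 101² = 10201 ≡ 36 (mod 107)
75 = 64 + 8 + 2 + 1, so 35^75 = 35^64 × 35^8 × 35^2 × 35^1 ≡ 36 × 39 × 48 × 35 (mod 107)
Multiplying step by step:
  36 × 39 = 1404 ≡ 13 (mod 107)
  13 × 48 = 624 ≡ 89 (mod 107)
  89 × 35 = 3115 ≡ 12 (mod 107)
Result: 35^75 ≡ 12 (mod 107)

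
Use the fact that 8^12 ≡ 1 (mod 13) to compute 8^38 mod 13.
By Fermat: 8^{12} ≡ 1 (mod 13). 38 = 3×12 + 2. So 8^{38} ≡ 8^{2} ≡ 12 (mod 13)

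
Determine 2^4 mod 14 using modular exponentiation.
4 = 4 (binary 100). Repeated squaring mod 14: 2^1 ≡ 2; 2^2 ≡ 2² = 4 ≡ 4; 2^4 ≡ 4² = 16 ≡ 2. So 2^4 ≡ 2 (mod 14).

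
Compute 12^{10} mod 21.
9

Using successive squaring:
Binary expansion of 10: 1010
Powers of 12 mod 21 (each is the square of the previous):
  12^1 ≡ 12 (mod 21)
  12^2 ≡ 12² = 144 ≡ 18 (mod 21)
  12^4 ≡ 18² = 324 ≡ 9 (mod 21)
  12^8 ≡ 9² = 81 ≡ 18 (mod 21)
10 = 8 + 2, so 12^10 = 12^8 × 12^2 ≡ 18 × 18 (mod 21)
Multiplying step by step:
  18 × 18 = 324 ≡ 9 (mod 21)
Result: 12^10 ≡ 9 (mod 21)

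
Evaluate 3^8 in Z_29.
8 = 8 (binary 1000). Repeated squaring mod 29: 3^1 ≡ 3; 3^2 ≡ 3² = 9 ≡ 9; 3^4 ≡ 9² = 81 ≡ 23; 3^8 ≡ 23² = 529 ≡ 7. So 3^8 ≡ 7 (mod 29).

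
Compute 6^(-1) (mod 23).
4

Using Extended Euclidean Algorithm:
gcd(6, 23) = 1
Bezout coefficients: 6 × 4 + 23 × -1 = 1
So 6 × 4 ≡ 1 (mod 23)
The inverse is 4 mod 23 = 4
Verification: 6 × 4 = 24 = 1 × 23 + 1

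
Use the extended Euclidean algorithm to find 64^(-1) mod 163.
Extended GCD: 64(-28) + 163(11) = 1. So 64^(-1) ≡ 135 ≡ 135 (mod 163). Verify: 64 × 135 = 8640 ≡ 1 (mod 163)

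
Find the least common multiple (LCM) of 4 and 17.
68

First find GCD(4, 17) using the Euclidean algorithm:
4 = 0 × 17 + 4
17 = 4 × 4 + 1
4 = 4 × 1 + 0
GCD(4, 17) = 1

LCM formula: LCM(a, b) = (a × b) / GCD(a, b)
LCM(4, 17) = (4 × 17) / 1
LCM(4, 17) = 68 / 1
LCM(4, 17) = 68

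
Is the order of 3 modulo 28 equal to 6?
Yes, ord_28(3) = 6.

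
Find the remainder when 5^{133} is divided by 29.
By Fermat: 5^{28} ≡ 1 (mod 29). 133 = 4×28 + 21. So 5^{133} ≡ 5^{21} ≡ 28 (mod 29)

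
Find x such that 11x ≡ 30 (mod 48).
42

Since gcd(11, 48) = 1 divides 30, a solution exists.
Multiply both sides by the inverse of 11 mod 48:
  11^(-1) mod 48 = 35
  x ≡ 35 × 30 ≡ 1050 ≡ 42 (mod 48)
Verification: 11 × 42 = 462 = 9 × 48 + 30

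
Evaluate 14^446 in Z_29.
Using Fermat: 14^{28} ≡ 1 (mod 29). 446 ≡ 26 (mod 28). So 14^{446} ≡ 14^{26} ≡ 4 (mod 29)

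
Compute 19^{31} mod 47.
41

Using successive squaring:
Binary expansion of 31: 11111
Powers of 19 mod 47 (each is the square of the previous):
  19^1 ≡ 19 (mod 47)
  19^2 ≡ 19² = 361 ≡ 32 (mod 47)
  19^4 ≡ 32² = 1024 ≡ 37 (mod 47)
  19^8 ≡ 37² = 1369 ≡ 6 (mod 47)
  19^16 ≡ 6² = 36 ≡ 36 (mod 47)
31 = 16 + 8 + 4 + 2 + 1, so 19^31 = 19^16 × 19^8 × 19^4 × 19^2 × 19^1 ≡ 36 × 6 × 37 × 32 × 19 (mod 47)
Multiplying step by step:
  36 × 6 = 216 ≡ 28 (mod 47)
  28 × 37 = 1036 ≡ 2 (mod 47)
  2 × 32 = 64 ≡ 17 (mod 47)
  17 × 19 = 323 ≡ 41 (mod 47)
Result: 19^31 ≡ 41 (mod 47)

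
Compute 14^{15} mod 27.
8

Using successive squaring:
Binary expansion of 15: 1111
Powers of 14 mod 27 (each is the square of the previous):
  14^1 ≡ 14 (mod 27)
  14^2 ≡ 14² = 196 ≡ 7 (mod 27)
  14^4 ≡ 7² = 49 ≡ 22 (mod 27)
  14^8 ≡ 22² = 484 ≡ 25 (mod 27)
15 = 8 + 4 + 2 + 1, so 14^15 = 14^8 × 14^4 × 14^2 × 14^1 ≡ 25 × 22 × 7 × 14 (mod 27)
Multiplying step by step:
  25 × 22 = 550 ≡ 10 (mod 27)
  10 × 7 = 70 ≡ 16 (mod 27)
  16 × 14 = 224 ≡ 8 (mod 27)
Result: 14^15 ≡ 8 (mod 27)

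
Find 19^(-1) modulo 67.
60

Using Extended Euclidean Algorithm:
gcd(19, 67) = 1
Bezout coefficients: 19 × -7 + 67 × 2 = 1
So 19 × -7 ≡ 1 (mod 67)
The inverse is -7 mod 67 = 60
Verification: 19 × 60 = 1140 = 17 × 67 + 1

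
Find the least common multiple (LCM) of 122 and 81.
9882

First find GCD(122, 81) using the Euclidean algorithm:
122 = 1 × 81 + 41
81 = 1 × 41 + 40
41 = 1 × 40 + 1
40 = 40 × 1 + 0
GCD(122, 81) = 1

LCM formula: LCM(a, b) = (a × b) / GCD(a, b)
LCM(122, 81) = (122 × 81) / 1
LCM(122, 81) = 9882 / 1
LCM(122, 81) = 9882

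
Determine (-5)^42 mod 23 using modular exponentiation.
Using Fermat: (-5)^{22} ≡ 1 (mod 23). 42 ≡ 20 (mod 22). So (-5)^{42} ≡ (-5)^{20} ≡ 12 (mod 23)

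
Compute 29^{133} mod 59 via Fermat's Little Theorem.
25

By Fermat's Little Theorem, a^(p-1) ≡ 1 (mod p) for prime p and gcd(a, p) = 1
Here p = 59, so 29^58 ≡ 1 (mod 59)
We can reduce the exponent: 133 mod 58 = 17
So 29^133 ≡ 29^17 (mod 59)
Computing: 29^17 mod 59 = 25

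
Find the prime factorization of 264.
2^3 × 3 × 11

Divide by primes starting from smallest:
264 ÷ 2 = 132
132 ÷ 2 = 66
66 ÷ 2 = 33
33 ÷ 3 = 11
11 ÷ 11 = 1

264 = 2^3 × 3 × 11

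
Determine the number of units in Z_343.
294

Prime factorization: 343 = 7^3
Using the formula φ(n) = n × Π(1 - 1/p) for each prime factor p:
φ(343) = 343 × (1 - 1/7)
φ(343) = 294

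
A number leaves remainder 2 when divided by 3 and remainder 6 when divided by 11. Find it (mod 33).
M = 3 × 11 = 33. M₁ = 11, y₁ ≡ 2 (mod 3). M₂ = 3, y₂ ≡ 4 (mod 11). m = 2×11×2 + 6×3×4 ≡ 17 (mod 33)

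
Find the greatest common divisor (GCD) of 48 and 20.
4

Using the Euclidean algorithm:
48 = 2 × 20 + 8
20 = 2 × 8 + 4
8 = 2 × 4 + 0

GCD(48, 20) = 4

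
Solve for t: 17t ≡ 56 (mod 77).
35

Since gcd(17, 77) = 1 divides 56, a solution exists.
Multiply both sides by the inverse of 17 mod 77:
  17^(-1) mod 77 = 68
  x ≡ 68 × 56 ≡ 3808 ≡ 35 (mod 77)
Verification: 17 × 35 = 595 = 7 × 77 + 56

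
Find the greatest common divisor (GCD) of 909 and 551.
1

Using the Euclidean algorithm:
909 = 1 × 551 + 358
551 = 1 × 358 + 193
358 = 1 × 193 + 165
193 = 1 × 165 + 28
165 = 5 × 28 + 25
28 = 1 × 25 + 3
25 = 8 × 3 + 1
3 = 3 × 1 + 0

GCD(909, 551) = 1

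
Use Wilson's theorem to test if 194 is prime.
(193)! mod 194 = 0. Since 0 ≢ -1 (mod 194), 194 is not prime.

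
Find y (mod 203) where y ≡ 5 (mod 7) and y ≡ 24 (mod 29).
M = 7 × 29 = 203. M₁ = 29, y₁ ≡ 1 (mod 7). M₂ = 7, y₂ ≡ 25 (mod 29). y = 5×29×1 + 24×7×25 ≡ 82 (mod 203)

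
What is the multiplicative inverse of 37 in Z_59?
8

Using Extended Euclidean Algorithm:
gcd(37, 59) = 1
Bezout coefficients: 37 × 8 + 59 × -5 = 1
So 37 × 8 ≡ 1 (mod 59)
The inverse is 8 mod 59 = 8
Verification: 37 × 8 = 296 = 5 × 59 + 1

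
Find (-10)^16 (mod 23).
Using repeated squaring. (-10) ≡ 13 (mod 23). 16 = 16 (binary 10000). Repeated squaring mod 23: 13^1 ≡ 13; 13^2 ≡ 13² = 169 ≡ 8; 13^4 ≡ 8² = 64 ≡ 18; 13^8 ≡ 18² = 324 ≡ 2; 13^16 ≡ 2² = 4 ≡ 4. So (-10)^16 ≡ 4 (mod 23).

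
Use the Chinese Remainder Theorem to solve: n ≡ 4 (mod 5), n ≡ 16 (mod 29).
74

Using the Chinese Remainder Theorem:
M = product of moduli = 145
For equation 1: M_1 = 29, 29 ≡ 4 (mod 5), inverse of 29 mod 5 is 4 (check: 4 × 4 = 16 ≡ 1 (mod 5))
For equation 2: M_2 = 5, 5 ≡ 5 (mod 29), inverse of 5 mod 29 is 6 (check: 5 × 6 = 30 ≡ 1 (mod 29))
Combine: n ≡ Σ r_i×M_i×(M_i⁻¹ mod m_i) = 4×29×4 + 16×5×6 = 464 + 480 = 944
944 mod 145 = 74
n ≡ 74 (mod 145)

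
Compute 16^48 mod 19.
Using Fermat: 16^{18} ≡ 1 (mod 19). 48 ≡ 12 (mod 18). So 16^{48} ≡ 16^{12} ≡ 11 (mod 19)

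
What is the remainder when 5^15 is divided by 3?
Using Fermat: 5^{2} ≡ 1 (mod 3). 15 ≡ 1 (mod 2). So 5^{15} ≡ 5^{1} ≡ 2 (mod 3)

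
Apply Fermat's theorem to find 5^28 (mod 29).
By Fermat's Little Theorem, 5^{28} ≡ 1 (mod 29) since 29 is prime and gcd(5, 29) = 1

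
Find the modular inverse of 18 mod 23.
18^(-1) ≡ 9 (mod 23). Verification: 18 × 9 = 162 ≡ 1 (mod 23)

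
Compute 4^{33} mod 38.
30

Using successive squaring:
Binary expansion of 33: 100001
Powers of 4 mod 38 (each is the square of the previous):
  4^1 ≡ 4 (mod 38)
  4^2 ≡ 4² = 16 ≡ 16 (mod 38)
  4^4 ≡ 16² = 256 ≡ 28 (mod 38)
  4^8 ≡ 28² = 784 ≡ 24 (mod 38)
  4^16 ≡ 24² = 576 ≡ 6 (mod 38)
  4^32 ≡ 6² = 36 ≡ 36 (mod 38)
33 = 32 + 1, so 4^33 = 4^32 × 4^1 ≡ 36 × 4 (mod 38)
Multiplying step by step:
  36 × 4 = 144 ≡ 30 (mod 38)
Result: 4^33 ≡ 30 (mod 38)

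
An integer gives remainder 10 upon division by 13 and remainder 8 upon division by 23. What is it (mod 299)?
M = 13 × 23 = 299. M₁ = 23, y₁ ≡ 4 (mod 13). M₂ = 13, y₂ ≡ 16 (mod 23). z = 10×23×4 + 8×13×16 ≡ 192 (mod 299). The smallest positive such number is 192.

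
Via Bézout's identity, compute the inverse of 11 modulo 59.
Extended GCD: 11(-16) + 59(3) = 1. So 11^(-1) ≡ 43 ≡ 43 (mod 59). Verify: 11 × 43 = 473 ≡ 1 (mod 59)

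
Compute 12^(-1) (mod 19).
12^(-1) ≡ 8 (mod 19). Verification: 12 × 8 = 96 ≡ 1 (mod 19)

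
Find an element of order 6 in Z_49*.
19 has order 6 mod 49 since 19^{6} ≡ 1 (mod 49) and no smaller power works.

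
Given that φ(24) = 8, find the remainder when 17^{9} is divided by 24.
By Euler: 17^{8} ≡ 1 (mod 24) since gcd(17, 24) = 1. 9 = 1×8 + 1. So 17^{9} ≡ 17^{1} ≡ 17 (mod 24)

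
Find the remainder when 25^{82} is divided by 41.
By Fermat: 25^{40} ≡ 1 (mod 41). 82 = 2×40 + 2. So 25^{82} ≡ 25^{2} ≡ 10 (mod 41)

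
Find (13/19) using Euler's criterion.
(13/19) = 13^{9} mod 19 = -1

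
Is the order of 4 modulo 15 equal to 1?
No, the actual order is 2, not 1.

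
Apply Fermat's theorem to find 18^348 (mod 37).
By Fermat: 18^{36} ≡ 1 (mod 37). 348 ≡ 24 (mod 36). So 18^{348} ≡ 18^{24} ≡ 26 (mod 37)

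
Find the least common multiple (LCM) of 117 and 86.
10062

First find GCD(117, 86) using the Euclidean algorithm:
117 = 1 × 86 + 31
86 = 2 × 31 + 24
31 = 1 × 24 + 7
24 = 3 × 7 + 3
7 = 2 × 3 + 1
3 = 3 × 1 + 0
GCD(117, 86) = 1

LCM formula: LCM(a, b) = (a × b) / GCD(a, b)
LCM(117, 86) = (117 × 86) / 1
LCM(117, 86) = 10062 / 1
LCM(117, 86) = 10062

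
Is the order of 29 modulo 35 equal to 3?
No, the actual order is 2, not 3.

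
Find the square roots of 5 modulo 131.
The square roots of 5 mod 131 are 108 and 23. Verify: 108² = 11664 ≡ 5 (mod 131)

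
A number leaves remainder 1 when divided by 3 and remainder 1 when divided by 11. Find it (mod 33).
M = 3 × 11 = 33. M₁ = 11, y₁ ≡ 2 (mod 3). M₂ = 3, y₂ ≡ 4 (mod 11). n = 1×11×2 + 1×3×4 ≡ 1 (mod 33)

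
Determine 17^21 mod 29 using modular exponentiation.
Using repeated squaring. 21 = 16 + 4 + 1 (binary 10101). Repeated squaring mod 29: 17^1 ≡ 17; 17^2 ≡ 17² = 289 ≡ 28; 17^4 ≡ 28² = 784 ≡ 1; 17^8 ≡ 1² = 1 ≡ 1; 17^16 ≡ 1² = 1 ≡ 1. Multiply: 17^21 = 17^16 × 17^4 × 17^1 ≡ 1 × 1 × 17 (mod 29): 1 × 1 = 1 ≡ 1; 1 × 17 = 17 ≡ 17. So 17^21 ≡ 17 (mod 29).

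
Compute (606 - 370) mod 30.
26

(606 - 370) = 236
236 mod 30 = 26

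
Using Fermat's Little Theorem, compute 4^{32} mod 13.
3

By Fermat's Little Theorem, a^(p-1) ≡ 1 (mod p) for prime p and gcd(a, p) = 1
Here p = 13, so 4^12 ≡ 1 (mod 13)
We can reduce the exponent: 32 mod 12 = 8
So 4^32 ≡ 4^8 (mod 13)
Computing: 4^8 mod 13 = 3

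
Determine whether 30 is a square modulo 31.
By Euler's criterion: 30^{15} ≡ 30 (mod 31). Since this equals -1 (≡ 30), 30 is not a QR.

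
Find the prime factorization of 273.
3 × 7 × 13

Divide by primes starting from smallest:
273 ÷ 3 = 91
91 ÷ 7 = 13
13 ÷ 13 = 1

273 = 3 × 7 × 13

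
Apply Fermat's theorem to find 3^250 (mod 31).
By Fermat: 3^{30} ≡ 1 (mod 31). 250 ≡ 10 (mod 30). So 3^{250} ≡ 3^{10} ≡ 25 (mod 31)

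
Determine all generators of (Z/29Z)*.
Primitive roots mod 29: {2, 3, 8, 10, 11, 14, 15, 18, 19, 21, 26, 27}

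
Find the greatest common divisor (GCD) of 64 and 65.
1

Using the Euclidean algorithm:
64 = 0 × 65 + 64
65 = 1 × 64 + 1
64 = 64 × 1 + 0

GCD(64, 65) = 1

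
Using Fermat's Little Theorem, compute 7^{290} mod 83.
11

By Fermat's Little Theorem, a^(p-1) ≡ 1 (mod p) for prime p and gcd(a, p) = 1
Here p = 83, so 7^82 ≡ 1 (mod 83)
We can reduce the exponent: 290 mod 82 = 44
So 7^290 ≡ 7^44 (mod 83)
Computing: 7^44 mod 83 = 11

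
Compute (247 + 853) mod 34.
12

(247 + 853) = 1100
1100 mod 34 = 12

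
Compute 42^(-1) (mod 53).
24

Using Extended Euclidean Algorithm:
gcd(42, 53) = 1
Bezout coefficients: 42 × 24 + 53 × -19 = 1
So 42 × 24 ≡ 1 (mod 53)
The inverse is 24 mod 53 = 24
Verification: 42 × 24 = 1008 = 19 × 53 + 1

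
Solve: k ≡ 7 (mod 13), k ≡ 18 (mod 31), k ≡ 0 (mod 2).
M = 13 × 31 × 2 = 806. M₁ = 62, y₁ ≡ 4 (mod 13). M₂ = 26, y₂ ≡ 6 (mod 31). M₃ = 403, y₃ ≡ 1 (mod 2). k = 7×62×4 + 18×26×6 + 0×403×1 ≡ 514 (mod 806)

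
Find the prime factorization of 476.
2^2 × 7 × 17

Divide by primes starting from smallest:
476 ÷ 2 = 238
238 ÷ 2 = 119
119 ÷ 7 = 17
17 ÷ 17 = 1

476 = 2^2 × 7 × 17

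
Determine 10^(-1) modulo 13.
10^(-1) ≡ 4 (mod 13). Verification: 10 × 4 = 40 ≡ 1 (mod 13)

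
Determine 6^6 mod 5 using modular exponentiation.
6 ≡ 1 (mod 5). 6 = 4 + 2 (binary 110). Repeated squaring mod 5: 1^1 ≡ 1; 1^2 ≡ 1² = 1 ≡ 1; 1^4 ≡ 1² = 1 ≡ 1. Multiply: 6^6 ≡ 1^4 × 1^2 ≡ 1 × 1 (mod 5): 1 × 1 = 1 ≡ 1. So 6^6 ≡ 1 (mod 5).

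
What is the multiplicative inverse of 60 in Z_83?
18

Using Extended Euclidean Algorithm:
gcd(60, 83) = 1
Bezout coefficients: 60 × 18 + 83 × -13 = 1
So 60 × 18 ≡ 1 (mod 83)
The inverse is 18 mod 83 = 18
Verification: 60 × 18 = 1080 = 13 × 83 + 1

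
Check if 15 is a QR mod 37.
By Euler's criterion: 15^{18} ≡ 36 (mod 37). Since this equals -1 (≡ 36), 15 is not a QR.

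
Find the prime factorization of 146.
2 × 73

Divide by primes starting from smallest:
146 ÷ 2 = 73
73 ÷ 73 = 1

146 = 2 × 73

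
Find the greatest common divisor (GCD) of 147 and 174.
3

Using the Euclidean algorithm:
147 = 0 × 174 + 147
174 = 1 × 147 + 27
147 = 5 × 27 + 12
27 = 2 × 12 + 3
12 = 4 × 3 + 0

GCD(147, 174) = 3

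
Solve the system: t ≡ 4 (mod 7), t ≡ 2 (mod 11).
M = 7 × 11 = 77. M₁ = 11, y₁ ≡ 2 (mod 7). M₂ = 7, y₂ ≡ 8 (mod 11). t = 4×11×2 + 2×7×8 ≡ 46 (mod 77)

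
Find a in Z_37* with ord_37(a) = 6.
11 has order 6 mod 37 since 11^{6} ≡ 1 (mod 37) and no smaller power works.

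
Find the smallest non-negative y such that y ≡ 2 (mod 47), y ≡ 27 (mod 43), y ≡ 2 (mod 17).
801

Using the Chinese Remainder Theorem:
M = product of moduli = 34357
For equation 1: M_1 = 731, 731 ≡ 26 (mod 47), inverse of 731 mod 47 is 38 (check: 26 × 38 = 988 ≡ 1 (mod 47))
For equation 2: M_2 = 799, 799 ≡ 25 (mod 43), inverse of 799 mod 43 is 31 (check: 25 × 31 = 775 ≡ 1 (mod 43))
For equation 3: M_3 = 2021, 2021 ≡ 15 (mod 17), inverse of 2021 mod 17 is 8 (check: 15 × 8 = 120 ≡ 1 (mod 17))
Combine: y ≡ Σ r_i×M_i×(M_i⁻¹ mod m_i) = 2×731×38 + 27×799×31 + 2×2021×8 = 55556 + 668763 + 32336 = 756655
756655 mod 34357 = 801
y ≡ 801 (mod 34357)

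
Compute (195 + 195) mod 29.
13

(195 + 195) = 390
390 mod 29 = 13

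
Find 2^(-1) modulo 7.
4

Using Extended Euclidean Algorithm:
gcd(2, 7) = 1
Bezout coefficients: 2 × -3 + 7 × 1 = 1
So 2 × -3 ≡ 1 (mod 7)
The inverse is -3 mod 7 = 4
Verification: 2 × 4 = 8 = 1 × 7 + 1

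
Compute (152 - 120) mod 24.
8

(152 - 120) = 32
32 mod 24 = 8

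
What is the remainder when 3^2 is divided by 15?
2 = 2 (binary 10). Repeated squaring mod 15: 3^1 ≡ 3; 3^2 ≡ 3² = 9 ≡ 9. So 3^2 ≡ 9 (mod 15).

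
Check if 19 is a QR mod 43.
By Euler's criterion: 19^{21} ≡ 42 (mod 43). Since this equals -1 (≡ 42), 19 is not a QR.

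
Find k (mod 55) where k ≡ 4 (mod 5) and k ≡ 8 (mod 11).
M = 5 × 11 = 55. M₁ = 11, y₁ ≡ 1 (mod 5). M₂ = 5, y₂ ≡ 9 (mod 11). k = 4×11×1 + 8×5×9 ≡ 19 (mod 55)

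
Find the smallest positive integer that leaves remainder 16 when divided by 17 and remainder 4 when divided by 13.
M = 17 × 13 = 221. M₁ = 13, y₁ ≡ 4 (mod 17). M₂ = 17, y₂ ≡ 10 (mod 13). k = 16×13×4 + 4×17×10 ≡ 186 (mod 221). The smallest positive such number is 186.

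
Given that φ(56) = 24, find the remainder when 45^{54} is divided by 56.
By Euler: 45^{24} ≡ 1 (mod 56) since gcd(45, 56) = 1. 54 = 2×24 + 6. So 45^{54} ≡ 45^{6} ≡ 1 (mod 56)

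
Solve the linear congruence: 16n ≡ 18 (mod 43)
28

Since gcd(16, 43) = 1 divides 18, a solution exists.
Multiply both sides by the inverse of 16 mod 43:
  16^(-1) mod 43 = 35
  x ≡ 35 × 18 ≡ 630 ≡ 28 (mod 43)
Verification: 16 × 28 = 448 = 10 × 43 + 18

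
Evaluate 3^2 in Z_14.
2 = 2 (binary 10). Repeated squaring mod 14: 3^1 ≡ 3; 3^2 ≡ 3² = 9 ≡ 9. So 3^2 ≡ 9 (mod 14).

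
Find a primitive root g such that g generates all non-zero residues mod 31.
p - 1 = 30 has prime divisors 2, 3, 5. h is a primitive root mod 31 iff h^(30/q) ≢ 1 (mod 31) for each such q.
h = 2: 2^15 ≡ 1, 2^10 ≡ 1, 2^6 ≡ 2 (mod 31); 2^15 ≡ 1, so not a primitive root.
h = 3: 3^15 ≡ 30, 3^10 ≡ 25, 3^6 ≡ 16 (mod 31); none is 1, so 3 has order 30 and is a primitive root.
The smallest primitive root mod 31 is g = 3.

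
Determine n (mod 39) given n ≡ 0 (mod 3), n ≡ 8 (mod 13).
21

Using the Chinese Remainder Theorem:
M = product of moduli = 39
For equation 1: M_1 = 13, 13 ≡ 1 (mod 3), inverse of 13 mod 3 is 1 (check: 1 × 1 = 1 ≡ 1 (mod 3))
For equation 2: M_2 = 3, 3 ≡ 3 (mod 13), inverse of 3 mod 13 is 9 (check: 3 × 9 = 27 ≡ 1 (mod 13))
Combine: n ≡ Σ r_i×M_i×(M_i⁻¹ mod m_i) = 0×13×1 + 8×3×9 = 0 + 216 = 216
216 mod 39 = 21
n ≡ 21 (mod 39)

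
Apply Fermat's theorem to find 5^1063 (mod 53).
By Fermat: 5^{52} ≡ 1 (mod 53). 1063 ≡ 23 (mod 52). So 5^{1063} ≡ 5^{23} ≡ 39 (mod 53)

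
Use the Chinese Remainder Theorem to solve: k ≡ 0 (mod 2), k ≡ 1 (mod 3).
M = 2 × 3 = 6. M₁ = 3, y₁ ≡ 1 (mod 2). M₂ = 2, y₂ ≡ 2 (mod 3). k = 0×3×1 + 1×2×2 ≡ 4 (mod 6)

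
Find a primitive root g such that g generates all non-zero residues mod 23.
p - 1 = 22 has prime divisors 2, 11. h is a primitive root mod 23 iff h^(22/q) ≢ 1 (mod 23) for each such q.
h = 2: 2^11 ≡ 1, 2^2 ≡ 4 (mod 23); 2^11 ≡ 1, so not a primitive root.
h = 3: 3^11 ≡ 1, 3^2 ≡ 9 (mod 23); 3^11 ≡ 1, so not a primitive root.
h = 4: 4^11 ≡ 1, 4^2 ≡ 16 (mod 23); 4^11 ≡ 1, so not a primitive root.
h = 5: 5^11 ≡ 22, 5^2 ≡ 2 (mod 23); none is 1, so 5 has order 22 and is a primitive root.
The smallest primitive root mod 23 is g = 5.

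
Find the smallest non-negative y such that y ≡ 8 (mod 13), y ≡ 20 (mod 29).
281

Using the Chinese Remainder Theorem:
M = product of moduli = 377
For equation 1: M_1 = 29, 29 ≡ 3 (mod 13), inverse of 29 mod 13 is 9 (check: 3 × 9 = 27 ≡ 1 (mod 13))
For equation 2: M_2 = 13, 13 ≡ 13 (mod 29), inverse of 13 mod 29 is 9 (check: 13 × 9 = 117 ≡ 1 (mod 29))
Combine: y ≡ Σ r_i×M_i×(M_i⁻¹ mod m_i) = 8×29×9 + 20×13×9 = 2088 + 2340 = 4428
4428 mod 377 = 281
y ≡ 281 (mod 377)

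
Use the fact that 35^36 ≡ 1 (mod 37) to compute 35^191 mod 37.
By Fermat: 35^{36} ≡ 1 (mod 37). 191 = 5×36 + 11. So 35^{191} ≡ 35^{11} ≡ 24 (mod 37)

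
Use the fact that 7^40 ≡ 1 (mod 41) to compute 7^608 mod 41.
By Fermat: 7^{40} ≡ 1 (mod 41). 608 ≡ 8 (mod 40). So 7^{608} ≡ 7^{8} ≡ 37 (mod 41)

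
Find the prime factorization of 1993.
1993

Divide by primes starting from smallest:
1993 ÷ 1993 = 1

1993 = 1993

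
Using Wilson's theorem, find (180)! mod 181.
By Wilson's theorem, (180)! ≡ -1 ≡ 180 (mod 181)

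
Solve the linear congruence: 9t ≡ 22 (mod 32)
6

Since gcd(9, 32) = 1 divides 22, a solution exists.
Multiply both sides by the inverse of 9 mod 32:
  9^(-1) mod 32 = 25
  x ≡ 25 × 22 ≡ 550 ≡ 6 (mod 32)
Verification: 9 × 6 = 54 = 1 × 32 + 22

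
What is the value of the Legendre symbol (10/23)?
(10/23) = 10^{11} mod 23 = -1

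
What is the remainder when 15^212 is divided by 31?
Using Fermat: 15^{30} ≡ 1 (mod 31). 212 ≡ 2 (mod 30). So 15^{212} ≡ 15^{2} ≡ 8 (mod 31)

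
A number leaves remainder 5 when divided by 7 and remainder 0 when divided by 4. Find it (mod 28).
M = 7 × 4 = 28. M₁ = 4, y₁ ≡ 2 (mod 7). M₂ = 7, y₂ ≡ 3 (mod 4). k = 5×4×2 + 0×7×3 ≡ 12 (mod 28)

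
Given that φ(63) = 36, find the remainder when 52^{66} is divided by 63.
By Euler: 52^{36} ≡ 1 (mod 63) since gcd(52, 63) = 1. 66 = 1×36 + 30. So 52^{66} ≡ 52^{30} ≡ 1 (mod 63)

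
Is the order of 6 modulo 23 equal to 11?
Yes, ord_23(6) = 11.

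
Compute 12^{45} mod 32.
0

Using successive squaring:
Binary expansion of 45: 101101
Powers of 12 mod 32 (each is the square of the previous):
  12^1 ≡ 12 (mod 32)
  12^2 ≡ 12² = 144 ≡ 16 (mod 32)
  12^4 ≡ 16² = 256 ≡ 0 (mod 32)
  12^8 ≡ 0² = 0 ≡ 0 (mod 32)
  12^16 ≡ 0² = 0 ≡ 0 (mod 32)
  12^32 ≡ 0² = 0 ≡ 0 (mod 32)
45 = 32 + 8 + 4 + 1, so 12^45 = 12^32 × 12^8 × 12^4 × 12^1 ≡ 0 × 0 × 0 × 12 (mod 32)
Multiplying step by step:
  0 × 0 = 0 ≡ 0 (mod 32)
  0 × 0 = 0 ≡ 0 (mod 32)
  0 × 12 = 0 ≡ 0 (mod 32)
Result: 12^45 ≡ 0 (mod 32)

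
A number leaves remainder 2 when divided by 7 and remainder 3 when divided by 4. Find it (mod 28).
M = 7 × 4 = 28. M₁ = 4, y₁ ≡ 2 (mod 7). M₂ = 7, y₂ ≡ 3 (mod 4). x = 2×4×2 + 3×7×3 ≡ 23 (mod 28)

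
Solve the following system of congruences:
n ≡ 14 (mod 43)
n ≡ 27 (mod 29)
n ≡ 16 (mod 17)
12613

Using the Chinese Remainder Theorem:
M = product of moduli = 21199
For equation 1: M_1 = 493, 493 ≡ 20 (mod 43), inverse of 493 mod 43 is 28 (check: 20 × 28 = 560 ≡ 1 (mod 43))
For equation 2: M_2 = 731, 731 ≡ 6 (mod 29), inverse of 731 mod 29 is 5 (check: 6 × 5 = 30 ≡ 1 (mod 29))
For equation 3: M_3 = 1247, 1247 ≡ 6 (mod 17), inverse of 1247 mod 17 is 3 (check: 6 × 3 = 18 ≡ 1 (mod 17))
Combine: n ≡ Σ r_i×M_i×(M_i⁻¹ mod m_i) = 14×493×28 + 27×731×5 + 16×1247×3 = 193256 + 98685 + 59856 = 351797
351797 mod 21199 = 12613
n ≡ 12613 (mod 21199)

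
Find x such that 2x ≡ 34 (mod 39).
17

Since gcd(2, 39) = 1 divides 34, a solution exists.
Multiply both sides by the inverse of 2 mod 39:
  2^(-1) mod 39 = 20
  x ≡ 20 × 34 ≡ 680 ≡ 17 (mod 39)
Verification: 2 × 17 = 34 = 0 × 39 + 34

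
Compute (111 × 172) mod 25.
17

(111 × 172) = 19092
19092 mod 25 = 17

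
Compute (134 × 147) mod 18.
6

(134 × 147) = 19698
19698 mod 18 = 6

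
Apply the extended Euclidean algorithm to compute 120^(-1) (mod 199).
Extended GCD: 120(68) + 199(-41) = 1. So 120^(-1) ≡ 68 ≡ 68 (mod 199). Verify: 120 × 68 = 8160 ≡ 1 (mod 199)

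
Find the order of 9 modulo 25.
Powers of 9 mod 25: 9^1≡9, 9^2≡6, 9^3≡4, 9^4≡11, 9^5≡24, 9^6≡16, 9^7≡19, 9^8≡21, 9^9≡14, 9^10≡1. Order = 10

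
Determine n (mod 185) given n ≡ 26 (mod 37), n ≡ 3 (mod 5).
63

Using the Chinese Remainder Theorem:
M = product of moduli = 185
For equation 1: M_1 = 5, 5 ≡ 5 (mod 37), inverse of 5 mod 37 is 15 (check: 5 × 15 = 75 ≡ 1 (mod 37))
For equation 2: M_2 = 37, 37 ≡ 2 (mod 5), inverse of 37 mod 5 is 3 (check: 2 × 3 = 6 ≡ 1 (mod 5))
Combine: n ≡ Σ r_i×M_i×(M_i⁻¹ mod m_i) = 26×5×15 + 3×37×3 = 1950 + 333 = 2283
2283 mod 185 = 63
n ≡ 63 (mod 185)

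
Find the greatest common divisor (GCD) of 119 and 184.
1

Using the Euclidean algorithm:
119 = 0 × 184 + 119
184 = 1 × 119 + 65
119 = 1 × 65 + 54
65 = 1 × 54 + 11
54 = 4 × 11 + 10
11 = 1 × 10 + 1
10 = 10 × 1 + 0

GCD(119, 184) = 1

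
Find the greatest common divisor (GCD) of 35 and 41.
1

Using the Euclidean algorithm:
35 = 0 × 41 + 35
41 = 1 × 35 + 6
35 = 5 × 6 + 5
6 = 1 × 5 + 1
5 = 5 × 1 + 0

GCD(35, 41) = 1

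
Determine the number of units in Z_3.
2

Prime factorization: 3 = 3
Using the formula φ(n) = n × Π(1 - 1/p) for each prime factor p:
φ(3) = 3 × (1 - 1/3)
φ(3) = 2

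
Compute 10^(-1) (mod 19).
10^(-1) ≡ 2 (mod 19). Verification: 10 × 2 = 20 ≡ 1 (mod 19)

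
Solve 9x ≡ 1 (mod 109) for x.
97

Using Extended Euclidean Algorithm:
gcd(9, 109) = 1
Bezout coefficients: 9 × -12 + 109 × 1 = 1
So 9 × -12 ≡ 1 (mod 109)
The inverse is -12 mod 109 = 97
Verification: 9 × 97 = 873 = 8 × 109 + 1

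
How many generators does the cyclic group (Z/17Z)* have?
8

The number of primitive roots modulo p is φ(p-1) = φ(16)
φ(16) = 8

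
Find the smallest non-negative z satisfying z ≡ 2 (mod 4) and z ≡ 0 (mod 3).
M = 4 × 3 = 12. M₁ = 3, y₁ ≡ 3 (mod 4). M₂ = 4, y₂ ≡ 1 (mod 3). z = 2×3×3 + 0×4×1 ≡ 6 (mod 12)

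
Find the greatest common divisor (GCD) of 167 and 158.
1

Using the Euclidean algorithm:
167 = 1 × 158 + 9
158 = 17 × 9 + 5
9 = 1 × 5 + 4
5 = 1 × 4 + 1
4 = 4 × 1 + 0

GCD(167, 158) = 1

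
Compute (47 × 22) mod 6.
2

(47 × 22) = 1034
1034 mod 6 = 2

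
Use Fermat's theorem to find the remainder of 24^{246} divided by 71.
24

By Fermat's Little Theorem, a^(p-1) ≡ 1 (mod p) for prime p and gcd(a, p) = 1
Here p = 71, so 24^70 ≡ 1 (mod 71)
We can reduce the exponent: 246 mod 70 = 36
So 24^246 ≡ 24^36 (mod 71)
Computing: 24^36 mod 71 = 24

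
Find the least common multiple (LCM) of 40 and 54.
1080

First find GCD(40, 54) using the Euclidean algorithm:
40 = 0 × 54 + 40
54 = 1 × 40 + 14
40 = 2 × 14 + 12
14 = 1 × 12 + 2
12 = 6 × 2 + 0
GCD(40, 54) = 2

LCM formula: LCM(a, b) = (a × b) / GCD(a, b)
LCM(40, 54) = (40 × 54) / 2
LCM(40, 54) = 2160 / 2
LCM(40, 54) = 1080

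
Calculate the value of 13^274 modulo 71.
Using Fermat: 13^{70} ≡ 1 (mod 71). 274 ≡ 64 (mod 70). So 13^{274} ≡ 13^{64} ≡ 40 (mod 71)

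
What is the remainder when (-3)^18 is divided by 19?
Using Fermat: (-3)^{18} ≡ 1 (mod 19). 18 ≡ 0 (mod 18). So (-3)^{18} ≡ (-3)^{0} ≡ 1 (mod 19)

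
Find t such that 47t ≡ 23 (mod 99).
70

Since gcd(47, 99) = 1 divides 23, a solution exists.
Multiply both sides by the inverse of 47 mod 99:
  47^(-1) mod 99 = 59
  x ≡ 59 × 23 ≡ 1357 ≡ 70 (mod 99)
Verification: 47 × 70 = 3290 = 33 × 99 + 23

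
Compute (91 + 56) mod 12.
3

(91 + 56) = 147
147 mod 12 = 3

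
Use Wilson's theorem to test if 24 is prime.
(23)! mod 24 = 0. Since 0 ≢ -1 (mod 24), 24 is not prime.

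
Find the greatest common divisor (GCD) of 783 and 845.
1

Using the Euclidean algorithm:
783 = 0 × 845 + 783
845 = 1 × 783 + 62
783 = 12 × 62 + 39
62 = 1 × 39 + 23
39 = 1 × 23 + 16
23 = 1 × 16 + 7
16 = 2 × 7 + 2
7 = 3 × 2 + 1
2 = 2 × 1 + 0

GCD(783, 845) = 1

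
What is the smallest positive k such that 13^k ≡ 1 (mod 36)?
Powers of 13 mod 36: 13^1≡13, 13^2≡25, 13^3≡1. Order = 3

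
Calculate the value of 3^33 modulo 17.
Using Fermat: 3^{16} ≡ 1 (mod 17). 33 ≡ 1 (mod 16). So 3^{33} ≡ 3^{1} ≡ 3 (mod 17)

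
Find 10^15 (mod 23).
Using repeated squaring. 15 = 8 + 4 + 2 + 1 (binary 1111). Repeated squaring mod 23: 10^1 ≡ 10; 10^2 ≡ 10² = 100 ≡ 8; 10^4 ≡ 8² = 64 ≡ 18; 10^8 ≡ 18² = 324 ≡ 2. Multiply: 10^15 = 10^8 × 10^4 × 10^2 × 10^1 ≡ 2 × 18 × 8 × 10 (mod 23): 2 × 18 = 36 ≡ 13; 13 × 8 = 104 ≡ 12; 12 × 10 = 120 ≡ 5. So 10^15 ≡ 5 (mod 23).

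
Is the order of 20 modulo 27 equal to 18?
Yes, ord_27(20) = 18.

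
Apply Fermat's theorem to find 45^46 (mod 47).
By Fermat's Little Theorem, 45^{46} ≡ 1 (mod 47) since 47 is prime and gcd(45, 47) = 1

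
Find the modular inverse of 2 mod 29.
2^(-1) ≡ 15 (mod 29). Verification: 2 × 15 = 30 ≡ 1 (mod 29)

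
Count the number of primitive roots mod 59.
Number of primitive roots mod 59 = φ(58) = 28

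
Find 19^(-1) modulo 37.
2

Using Extended Euclidean Algorithm:
gcd(19, 37) = 1
Bezout coefficients: 19 × 2 + 37 × -1 = 1
So 19 × 2 ≡ 1 (mod 37)
The inverse is 2 mod 37 = 2
Verification: 19 × 2 = 38 = 1 × 37 + 1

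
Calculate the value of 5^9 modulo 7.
9 = 8 + 1 (binary 1001). Repeated squaring mod 7: 5^1 ≡ 5; 5^2 ≡ 5² = 25 ≡ 4; 5^4 ≡ 4² = 16 ≡ 2; 5^8 ≡ 2² = 4 ≡ 4. Multiply: 5^9 = 5^8 × 5^1 ≡ 4 × 5 (mod 7): 4 × 5 = 20 ≡ 6. So 5^9 ≡ 6 (mod 7).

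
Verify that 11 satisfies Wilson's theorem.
(10)! mod 11 = 10. Since this equals -1 (mod 11), Wilson confirms 11 is prime.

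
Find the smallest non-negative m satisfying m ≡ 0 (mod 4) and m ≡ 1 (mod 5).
M = 4 × 5 = 20. M₁ = 5, y₁ ≡ 1 (mod 4). M₂ = 4, y₂ ≡ 4 (mod 5). m = 0×5×1 + 1×4×4 ≡ 16 (mod 20)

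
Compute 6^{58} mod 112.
64

Using successive squaring:
Binary expansion of 58: 111010
Powers of 6 mod 112 (each is the square of the previous):
  6^1 ≡ 6 (mod 112)
  6^2 ≡ 6² = 36 ≡ 36 (mod 112)
  6^4 ≡ 36² = 1296 ≡ 64 (mod 112)
  6^8 ≡ 64² = 4096 ≡ 64 (mod 112)
  6^16 ≡ 64² = 4096 ≡ 64 (mod 112)
  6^32 ≡ 64² = 4096 ≡ 64 (mod 112)
58 = 32 + 16 + 8 + 2, so 6^58 = 6^32 × 6^16 × 6^8 × 6^2 ≡ 64 × 64 × 64 × 36 (mod 112)
Multiplying step by step:
  64 × 64 = 4096 ≡ 64 (mod 112)
  64 × 64 = 4096 ≡ 64 (mod 112)
  64 × 36 = 2304 ≡ 64 (mod 112)
Result: 6^58 ≡ 64 (mod 112)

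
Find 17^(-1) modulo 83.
44

Using Extended Euclidean Algorithm:
gcd(17, 83) = 1
Bezout coefficients: 17 × -39 + 83 × 8 = 1
So 17 × -39 ≡ 1 (mod 83)
The inverse is -39 mod 83 = 44
Verification: 17 × 44 = 748 = 9 × 83 + 1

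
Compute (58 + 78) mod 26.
6

(58 + 78) = 136
136 mod 26 = 6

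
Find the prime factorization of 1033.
1033

Divide by primes starting from smallest:
1033 ÷ 1033 = 1

1033 = 1033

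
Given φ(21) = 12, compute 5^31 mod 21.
By Euler: 5^{12} ≡ 1 (mod 21) since gcd(5, 21) = 1. 31 = 2×12 + 7. So 5^{31} ≡ 5^{7} ≡ 5 (mod 21)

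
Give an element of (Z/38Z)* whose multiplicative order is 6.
27 has order 6 mod 38 since 27^{6} ≡ 1 (mod 38) and no smaller power works.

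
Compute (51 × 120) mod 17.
0

(51 × 120) = 6120
6120 mod 17 = 0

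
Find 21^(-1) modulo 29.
18

Using Extended Euclidean Algorithm:
gcd(21, 29) = 1
Bezout coefficients: 21 × -11 + 29 × 8 = 1
So 21 × -11 ≡ 1 (mod 29)
The inverse is -11 mod 29 = 18
Verification: 21 × 18 = 378 = 13 × 29 + 1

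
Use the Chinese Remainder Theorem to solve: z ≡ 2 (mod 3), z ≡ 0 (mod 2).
M = 3 × 2 = 6. M₁ = 2, y₁ ≡ 2 (mod 3). M₂ = 3, y₂ ≡ 1 (mod 2). z = 2×2×2 + 0×3×1 ≡ 2 (mod 6)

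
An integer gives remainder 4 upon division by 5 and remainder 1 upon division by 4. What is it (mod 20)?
M = 5 × 4 = 20. M₁ = 4, y₁ ≡ 4 (mod 5). M₂ = 5, y₂ ≡ 1 (mod 4). x = 4×4×4 + 1×5×1 ≡ 9 (mod 20). The smallest positive such number is 9.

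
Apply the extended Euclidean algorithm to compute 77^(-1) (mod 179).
Extended GCD: 77(-86) + 179(37) = 1. So 77^(-1) ≡ 93 ≡ 93 (mod 179). Verify: 77 × 93 = 7161 ≡ 1 (mod 179)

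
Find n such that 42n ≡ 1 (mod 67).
42^(-1) ≡ 8 (mod 67). Verification: 42 × 8 = 336 ≡ 1 (mod 67)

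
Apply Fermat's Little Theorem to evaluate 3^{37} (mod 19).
3

By Fermat's Little Theorem, a^(p-1) ≡ 1 (mod p) for prime p and gcd(a, p) = 1
Here p = 19, so 3^18 ≡ 1 (mod 19)
We can reduce the exponent: 37 mod 18 = 1
So 3^37 ≡ 3^1 (mod 19)
Computing: 3^1 mod 19 = 3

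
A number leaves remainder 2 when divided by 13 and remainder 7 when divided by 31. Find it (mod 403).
M = 13 × 31 = 403. M₁ = 31, y₁ ≡ 8 (mod 13). M₂ = 13, y₂ ≡ 12 (mod 31). k = 2×31×8 + 7×13×12 ≡ 379 (mod 403)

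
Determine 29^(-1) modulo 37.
29^(-1) ≡ 23 (mod 37). Verification: 29 × 23 = 667 ≡ 1 (mod 37)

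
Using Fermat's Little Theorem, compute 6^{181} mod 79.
75

By Fermat's Little Theorem, a^(p-1) ≡ 1 (mod p) for prime p and gcd(a, p) = 1
Here p = 79, so 6^78 ≡ 1 (mod 79)
We can reduce the exponent: 181 mod 78 = 25
So 6^181 ≡ 6^25 (mod 79)
Computing: 6^25 mod 79 = 75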